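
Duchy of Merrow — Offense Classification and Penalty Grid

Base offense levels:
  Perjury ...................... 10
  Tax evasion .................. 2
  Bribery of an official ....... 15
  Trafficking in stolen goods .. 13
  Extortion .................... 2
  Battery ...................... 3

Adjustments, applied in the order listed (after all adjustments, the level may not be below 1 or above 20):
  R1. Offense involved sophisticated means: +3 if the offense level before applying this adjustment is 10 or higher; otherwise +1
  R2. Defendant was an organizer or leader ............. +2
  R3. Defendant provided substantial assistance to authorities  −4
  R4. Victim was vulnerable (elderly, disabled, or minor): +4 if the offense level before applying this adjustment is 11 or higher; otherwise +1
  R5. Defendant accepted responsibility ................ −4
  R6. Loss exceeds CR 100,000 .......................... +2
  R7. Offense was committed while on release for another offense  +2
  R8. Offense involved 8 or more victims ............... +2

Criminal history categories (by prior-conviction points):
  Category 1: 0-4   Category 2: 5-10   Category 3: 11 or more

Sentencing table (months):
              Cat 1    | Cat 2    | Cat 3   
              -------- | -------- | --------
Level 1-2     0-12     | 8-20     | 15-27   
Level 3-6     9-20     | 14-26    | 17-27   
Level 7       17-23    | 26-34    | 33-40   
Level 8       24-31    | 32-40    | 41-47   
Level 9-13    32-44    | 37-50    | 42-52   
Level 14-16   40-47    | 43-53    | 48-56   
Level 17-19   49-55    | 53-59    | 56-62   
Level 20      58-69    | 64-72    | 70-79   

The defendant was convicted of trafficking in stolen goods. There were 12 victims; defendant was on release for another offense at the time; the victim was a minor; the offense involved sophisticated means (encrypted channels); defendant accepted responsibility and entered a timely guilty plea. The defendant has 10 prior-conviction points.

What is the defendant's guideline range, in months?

64-72 months

Base offense level for trafficking in stolen goods: 13.
R1 applies (level before this adjustment is 13 ≥ 10, so +3): 13 + 3 = 16.
R2 does not apply.
R3 does not apply.
R4 applies (level before this adjustment is 16 ≥ 11, so +4): 16 + 4 = 20.
R5 applies: 20 − 4 = 16.
R6 does not apply.
R7 applies: 16 + 2 = 18.
R8 applies: 18 + 2 = 20.
Final offense level: 20.
Criminal history: 10 prior points → Category 2 (5-10).
Level 20 falls in the 20 band.
Grid: Level 20 × Category 2 = 64-72 months.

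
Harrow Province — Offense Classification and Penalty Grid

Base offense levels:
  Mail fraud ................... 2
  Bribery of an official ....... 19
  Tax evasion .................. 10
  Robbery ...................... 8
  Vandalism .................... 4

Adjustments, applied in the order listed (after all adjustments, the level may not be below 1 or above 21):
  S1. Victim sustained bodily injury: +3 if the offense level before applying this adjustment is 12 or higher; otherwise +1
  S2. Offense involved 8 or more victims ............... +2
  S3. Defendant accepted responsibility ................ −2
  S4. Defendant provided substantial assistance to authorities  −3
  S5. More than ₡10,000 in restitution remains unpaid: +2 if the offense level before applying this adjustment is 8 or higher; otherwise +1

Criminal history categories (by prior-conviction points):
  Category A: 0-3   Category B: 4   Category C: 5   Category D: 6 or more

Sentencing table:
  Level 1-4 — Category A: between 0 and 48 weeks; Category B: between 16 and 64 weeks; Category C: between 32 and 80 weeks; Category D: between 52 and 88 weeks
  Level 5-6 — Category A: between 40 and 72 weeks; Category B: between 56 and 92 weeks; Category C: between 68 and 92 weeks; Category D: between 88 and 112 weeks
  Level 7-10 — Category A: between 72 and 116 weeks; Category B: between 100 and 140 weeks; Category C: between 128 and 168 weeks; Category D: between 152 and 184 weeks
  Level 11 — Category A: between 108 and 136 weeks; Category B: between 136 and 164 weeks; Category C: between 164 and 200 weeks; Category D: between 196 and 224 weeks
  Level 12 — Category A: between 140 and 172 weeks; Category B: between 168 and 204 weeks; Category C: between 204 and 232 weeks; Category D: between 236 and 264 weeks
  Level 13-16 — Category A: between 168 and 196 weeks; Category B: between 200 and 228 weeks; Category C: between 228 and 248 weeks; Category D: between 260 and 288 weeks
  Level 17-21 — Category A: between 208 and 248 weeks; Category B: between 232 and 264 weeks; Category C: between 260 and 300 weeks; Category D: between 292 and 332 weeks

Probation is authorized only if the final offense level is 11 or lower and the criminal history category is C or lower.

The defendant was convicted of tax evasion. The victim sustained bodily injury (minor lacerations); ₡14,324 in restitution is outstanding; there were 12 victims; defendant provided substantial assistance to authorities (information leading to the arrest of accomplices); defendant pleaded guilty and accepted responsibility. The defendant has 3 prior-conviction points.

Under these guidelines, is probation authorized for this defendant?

Base offense level for tax evasion: 10.
S1 applies (level before this adjustment is 10 < 12, so +1): 10 + 1 = 11.
S2 applies: 11 + 2 = 13.
S3 applies: 13 − 2 = 11.
S4 applies: 11 − 3 = 8.
S5 applies (level before this adjustment is 8 ≥ 8, so +2): 8 + 2 = 10.
Final offense level: 10.
Criminal history: 3 prior points → Category A (0-3).
Level 10 falls in the 7-10 band.
Grid: Level 7-10 × Category A = 72-116 weeks.
Probation check: level 10 ≤ 11 and category A ≤ C → eligible.

Yes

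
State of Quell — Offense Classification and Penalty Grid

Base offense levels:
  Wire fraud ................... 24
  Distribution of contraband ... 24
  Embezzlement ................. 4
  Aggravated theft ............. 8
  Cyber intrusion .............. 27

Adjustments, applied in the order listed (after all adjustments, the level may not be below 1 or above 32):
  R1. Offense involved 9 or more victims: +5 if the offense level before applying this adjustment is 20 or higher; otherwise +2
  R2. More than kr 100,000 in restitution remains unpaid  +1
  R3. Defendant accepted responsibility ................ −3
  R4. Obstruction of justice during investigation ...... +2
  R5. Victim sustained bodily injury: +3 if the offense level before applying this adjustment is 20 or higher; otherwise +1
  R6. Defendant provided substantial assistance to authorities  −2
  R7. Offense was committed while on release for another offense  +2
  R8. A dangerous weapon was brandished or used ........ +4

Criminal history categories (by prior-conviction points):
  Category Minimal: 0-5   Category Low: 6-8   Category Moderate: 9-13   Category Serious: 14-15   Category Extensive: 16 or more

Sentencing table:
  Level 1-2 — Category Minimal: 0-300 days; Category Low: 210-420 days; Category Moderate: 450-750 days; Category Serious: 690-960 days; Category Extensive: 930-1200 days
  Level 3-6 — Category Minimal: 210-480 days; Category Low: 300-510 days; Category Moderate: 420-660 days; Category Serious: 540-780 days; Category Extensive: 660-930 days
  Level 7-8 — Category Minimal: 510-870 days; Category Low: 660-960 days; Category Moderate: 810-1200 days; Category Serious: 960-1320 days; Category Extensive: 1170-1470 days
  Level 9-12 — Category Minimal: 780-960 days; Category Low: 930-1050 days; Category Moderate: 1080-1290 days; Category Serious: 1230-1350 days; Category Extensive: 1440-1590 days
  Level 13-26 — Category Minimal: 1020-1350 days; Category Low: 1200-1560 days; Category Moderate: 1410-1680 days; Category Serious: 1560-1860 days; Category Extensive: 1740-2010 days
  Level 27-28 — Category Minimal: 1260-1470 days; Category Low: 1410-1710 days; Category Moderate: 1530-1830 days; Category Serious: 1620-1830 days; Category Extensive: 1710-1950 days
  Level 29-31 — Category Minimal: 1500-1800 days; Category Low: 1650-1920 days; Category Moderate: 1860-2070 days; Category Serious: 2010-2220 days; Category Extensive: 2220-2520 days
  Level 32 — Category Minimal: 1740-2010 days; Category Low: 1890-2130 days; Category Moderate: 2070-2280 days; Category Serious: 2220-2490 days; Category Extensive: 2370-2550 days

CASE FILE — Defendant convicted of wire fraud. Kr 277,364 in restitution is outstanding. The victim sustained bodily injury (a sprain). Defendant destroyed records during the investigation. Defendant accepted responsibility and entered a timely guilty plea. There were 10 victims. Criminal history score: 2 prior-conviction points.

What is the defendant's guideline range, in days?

1740-2010 days

Base offense level for wire fraud: 24.
R1 applies (level before this adjustment is 24 ≥ 20, so +5): 24 + 5 = 29.
R2 applies: 29 + 1 = 30.
R3 applies: 30 − 3 = 27.
R4 applies: 27 + 2 = 29.
R5 applies (level before this adjustment is 29 ≥ 20, so +3): 29 + 3 = 32.
R6 does not apply.
R7 does not apply.
R8 does not apply.
Final offense level: 32.
Criminal history: 2 prior points → Category Minimal (0-5).
Level 32 falls in the 32 band.
Grid: Level 32 × Category Minimal = 1740-2010 days.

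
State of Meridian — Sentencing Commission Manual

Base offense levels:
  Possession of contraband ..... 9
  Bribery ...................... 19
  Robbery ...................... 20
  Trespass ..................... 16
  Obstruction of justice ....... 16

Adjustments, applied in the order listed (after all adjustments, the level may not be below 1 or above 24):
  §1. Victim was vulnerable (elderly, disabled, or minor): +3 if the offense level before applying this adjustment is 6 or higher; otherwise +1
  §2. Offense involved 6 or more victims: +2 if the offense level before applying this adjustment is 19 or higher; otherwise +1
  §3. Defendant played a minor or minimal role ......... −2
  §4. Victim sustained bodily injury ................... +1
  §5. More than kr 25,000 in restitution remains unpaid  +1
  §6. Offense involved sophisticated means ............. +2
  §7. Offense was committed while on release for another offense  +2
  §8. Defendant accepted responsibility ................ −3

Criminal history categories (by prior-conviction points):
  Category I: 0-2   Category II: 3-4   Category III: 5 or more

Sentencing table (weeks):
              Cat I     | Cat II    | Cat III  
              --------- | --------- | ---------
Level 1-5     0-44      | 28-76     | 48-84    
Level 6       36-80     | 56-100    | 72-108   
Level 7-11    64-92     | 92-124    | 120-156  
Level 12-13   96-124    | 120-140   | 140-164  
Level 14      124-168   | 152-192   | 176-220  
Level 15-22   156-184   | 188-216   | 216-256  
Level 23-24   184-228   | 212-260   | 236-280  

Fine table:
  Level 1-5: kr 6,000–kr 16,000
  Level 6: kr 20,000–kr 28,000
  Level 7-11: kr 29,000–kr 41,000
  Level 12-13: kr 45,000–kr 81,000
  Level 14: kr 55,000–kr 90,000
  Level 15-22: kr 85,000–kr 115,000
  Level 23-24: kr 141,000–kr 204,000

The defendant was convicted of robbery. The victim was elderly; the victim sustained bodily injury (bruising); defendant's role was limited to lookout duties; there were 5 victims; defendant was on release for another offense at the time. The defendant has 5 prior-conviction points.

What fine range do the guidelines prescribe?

kr 141,000–kr 204,000

Base offense level for robbery: 20.
§1 applies (level before this adjustment is 20 ≥ 6, so +3): 20 + 3 = 23.
§2 does not apply.
§3 applies: 23 − 2 = 21.
§4 applies: 21 + 1 = 22.
§7 applies: 22 + 2 = 24.
Final offense level: 24.
Level 24 falls in the 23-24 band.
Fine table: Level 23-24 → kr 141,000–kr 204,000.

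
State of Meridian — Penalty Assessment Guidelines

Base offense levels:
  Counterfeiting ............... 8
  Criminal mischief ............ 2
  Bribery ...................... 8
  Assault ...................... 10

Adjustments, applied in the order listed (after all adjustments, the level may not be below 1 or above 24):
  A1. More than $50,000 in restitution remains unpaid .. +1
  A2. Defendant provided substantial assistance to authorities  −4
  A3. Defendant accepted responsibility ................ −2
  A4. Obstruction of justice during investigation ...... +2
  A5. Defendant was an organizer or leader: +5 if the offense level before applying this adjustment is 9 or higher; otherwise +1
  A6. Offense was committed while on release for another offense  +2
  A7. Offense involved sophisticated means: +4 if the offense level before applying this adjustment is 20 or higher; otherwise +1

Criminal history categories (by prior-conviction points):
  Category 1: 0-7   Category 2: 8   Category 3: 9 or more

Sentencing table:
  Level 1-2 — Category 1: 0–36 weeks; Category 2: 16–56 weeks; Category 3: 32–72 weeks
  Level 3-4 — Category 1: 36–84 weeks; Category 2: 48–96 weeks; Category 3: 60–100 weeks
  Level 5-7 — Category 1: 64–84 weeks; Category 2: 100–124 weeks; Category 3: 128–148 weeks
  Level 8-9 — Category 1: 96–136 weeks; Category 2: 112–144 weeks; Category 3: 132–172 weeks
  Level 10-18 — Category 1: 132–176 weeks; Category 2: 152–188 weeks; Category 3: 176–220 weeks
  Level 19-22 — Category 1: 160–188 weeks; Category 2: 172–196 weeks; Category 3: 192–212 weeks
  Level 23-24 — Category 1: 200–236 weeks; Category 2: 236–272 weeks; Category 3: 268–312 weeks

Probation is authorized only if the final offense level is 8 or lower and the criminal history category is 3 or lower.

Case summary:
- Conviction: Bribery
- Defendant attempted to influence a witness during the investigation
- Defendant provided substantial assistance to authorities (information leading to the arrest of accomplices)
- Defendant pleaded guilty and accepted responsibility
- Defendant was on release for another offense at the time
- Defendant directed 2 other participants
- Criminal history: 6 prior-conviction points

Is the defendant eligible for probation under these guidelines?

Yes

Base offense level for bribery: 8.
A1 does not apply.
A2 applies: 8 − 4 = 4.
A3 applies: 4 − 2 = 2.
A4 applies: 2 + 2 = 4.
A5 applies (level before this adjustment is 4 < 9, so +1): 4 + 1 = 5.
A6 applies: 5 + 2 = 7.
A7 does not apply.
Final offense level: 7.
Criminal history: 6 prior points → Category 1 (0-7).
Level 7 falls in the 5-7 band.
Grid: Level 5-7 × Category 1 = 64-84 weeks.
Probation check: level 7 ≤ 8 and category 1 ≤ 3 → eligible.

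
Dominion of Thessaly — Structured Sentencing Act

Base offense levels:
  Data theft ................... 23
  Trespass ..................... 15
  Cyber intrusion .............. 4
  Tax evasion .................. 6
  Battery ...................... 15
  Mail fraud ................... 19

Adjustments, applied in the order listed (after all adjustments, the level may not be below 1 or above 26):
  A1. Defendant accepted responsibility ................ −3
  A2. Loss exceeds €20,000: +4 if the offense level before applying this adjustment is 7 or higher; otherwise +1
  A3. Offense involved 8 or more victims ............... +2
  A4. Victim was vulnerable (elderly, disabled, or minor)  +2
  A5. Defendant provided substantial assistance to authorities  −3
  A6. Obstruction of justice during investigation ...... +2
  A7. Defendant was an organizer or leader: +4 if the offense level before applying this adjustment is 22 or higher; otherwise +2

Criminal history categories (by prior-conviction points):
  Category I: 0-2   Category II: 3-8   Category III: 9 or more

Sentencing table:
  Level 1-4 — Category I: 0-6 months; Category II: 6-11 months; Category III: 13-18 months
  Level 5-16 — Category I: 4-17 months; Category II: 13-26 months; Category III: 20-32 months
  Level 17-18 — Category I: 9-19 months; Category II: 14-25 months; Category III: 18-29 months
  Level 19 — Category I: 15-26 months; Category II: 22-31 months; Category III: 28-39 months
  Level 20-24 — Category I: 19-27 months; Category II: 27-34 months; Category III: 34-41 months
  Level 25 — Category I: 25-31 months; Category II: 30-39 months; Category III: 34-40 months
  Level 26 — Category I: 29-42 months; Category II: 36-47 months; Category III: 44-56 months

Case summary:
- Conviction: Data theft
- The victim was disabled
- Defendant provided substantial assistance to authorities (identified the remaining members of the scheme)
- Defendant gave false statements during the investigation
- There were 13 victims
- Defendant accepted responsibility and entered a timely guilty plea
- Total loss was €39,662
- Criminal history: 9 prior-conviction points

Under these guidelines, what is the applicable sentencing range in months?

44-56 months

Base offense level for data theft: 23.
A1 applies: 23 − 3 = 20.
A2 applies (level before this adjustment is 20 ≥ 7, so +4): 20 + 4 = 24.
A3 applies: 24 + 2 = 26.
A4 applies: 26 + 2 = 28.
A5 applies: 28 − 3 = 25.
A6 applies: 25 + 2 = 27.
Level 27 exceeds the maximum of 26; capped at 26.
Final offense level: 26.
Criminal history: 9 prior points → Category III (9+).
Level 26 falls in the 26 band.
Grid: Level 26 × Category III = 44-56 months.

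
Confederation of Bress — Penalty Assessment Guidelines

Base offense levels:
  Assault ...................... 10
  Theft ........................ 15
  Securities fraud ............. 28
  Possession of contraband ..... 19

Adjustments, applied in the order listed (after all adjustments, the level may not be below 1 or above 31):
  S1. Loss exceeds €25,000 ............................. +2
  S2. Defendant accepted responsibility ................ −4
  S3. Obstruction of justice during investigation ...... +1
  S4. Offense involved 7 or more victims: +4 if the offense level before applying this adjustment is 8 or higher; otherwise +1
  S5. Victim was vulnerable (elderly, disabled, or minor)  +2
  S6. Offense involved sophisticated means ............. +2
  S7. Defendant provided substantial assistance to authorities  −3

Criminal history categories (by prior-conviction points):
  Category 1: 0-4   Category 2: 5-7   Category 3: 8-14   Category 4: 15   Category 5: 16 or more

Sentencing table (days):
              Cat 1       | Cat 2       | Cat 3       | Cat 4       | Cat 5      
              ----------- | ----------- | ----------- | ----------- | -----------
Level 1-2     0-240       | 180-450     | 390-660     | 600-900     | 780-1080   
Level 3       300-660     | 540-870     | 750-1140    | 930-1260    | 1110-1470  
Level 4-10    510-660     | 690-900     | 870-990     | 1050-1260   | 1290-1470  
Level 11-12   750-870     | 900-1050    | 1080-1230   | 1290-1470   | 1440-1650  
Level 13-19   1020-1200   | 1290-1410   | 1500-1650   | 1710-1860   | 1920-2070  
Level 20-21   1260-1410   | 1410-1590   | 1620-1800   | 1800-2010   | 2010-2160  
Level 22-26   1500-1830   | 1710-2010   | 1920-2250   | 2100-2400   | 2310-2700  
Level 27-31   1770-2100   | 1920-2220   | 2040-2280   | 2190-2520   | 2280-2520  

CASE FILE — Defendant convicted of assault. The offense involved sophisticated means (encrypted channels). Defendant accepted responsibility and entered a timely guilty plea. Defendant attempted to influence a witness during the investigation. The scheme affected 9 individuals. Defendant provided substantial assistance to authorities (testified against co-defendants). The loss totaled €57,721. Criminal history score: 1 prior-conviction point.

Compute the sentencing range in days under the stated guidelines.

Base offense level for assault: 10.
S1 applies: 10 + 2 = 12.
S2 applies: 12 − 4 = 8.
S3 applies: 8 + 1 = 9.
S4 applies (level before this adjustment is 9 ≥ 8, so +4): 9 + 4 = 13.
S5 does not apply.
S6 applies: 13 + 2 = 15.
S7 applies: 15 − 3 = 12.
Final offense level: 12.
Criminal history: 1 prior point → Category 1 (0-4).
Level 12 falls in the 11-12 band.
Grid: Level 11-12 × Category 1 = 750-870 days.

750-870 days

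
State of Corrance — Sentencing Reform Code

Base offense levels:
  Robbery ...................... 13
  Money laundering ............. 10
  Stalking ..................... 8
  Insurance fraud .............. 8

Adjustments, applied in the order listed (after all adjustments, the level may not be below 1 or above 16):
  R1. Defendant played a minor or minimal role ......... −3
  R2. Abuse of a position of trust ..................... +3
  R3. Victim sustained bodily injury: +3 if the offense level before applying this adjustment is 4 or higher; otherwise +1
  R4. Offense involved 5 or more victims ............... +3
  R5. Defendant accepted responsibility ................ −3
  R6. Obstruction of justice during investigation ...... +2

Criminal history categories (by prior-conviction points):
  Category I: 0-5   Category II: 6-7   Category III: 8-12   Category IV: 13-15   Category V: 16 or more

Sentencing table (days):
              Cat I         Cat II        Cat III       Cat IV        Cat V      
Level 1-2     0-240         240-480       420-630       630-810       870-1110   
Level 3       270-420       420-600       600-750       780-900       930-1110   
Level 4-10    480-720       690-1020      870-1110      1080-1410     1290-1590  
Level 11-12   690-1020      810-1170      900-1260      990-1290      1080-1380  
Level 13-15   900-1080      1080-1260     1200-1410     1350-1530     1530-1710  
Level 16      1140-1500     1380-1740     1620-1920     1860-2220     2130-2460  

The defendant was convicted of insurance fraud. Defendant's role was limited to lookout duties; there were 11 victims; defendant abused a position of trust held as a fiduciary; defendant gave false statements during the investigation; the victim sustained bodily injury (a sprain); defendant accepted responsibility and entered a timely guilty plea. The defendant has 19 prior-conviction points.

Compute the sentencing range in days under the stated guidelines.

Base offense level for insurance fraud: 8.
R1 applies: 8 − 3 = 5.
R2 applies: 5 + 3 = 8.
R3 applies (level before this adjustment is 8 ≥ 4, so +3): 8 + 3 = 11.
R4 applies: 11 + 3 = 14.
R5 applies: 14 − 3 = 11.
R6 applies: 11 + 2 = 13.
Final offense level: 13.
Criminal history: 19 prior points → Category V (16+).
Level 13 falls in the 13-15 band.
Grid: Level 13-15 × Category V = 1530-1710 days.

1530-1710 days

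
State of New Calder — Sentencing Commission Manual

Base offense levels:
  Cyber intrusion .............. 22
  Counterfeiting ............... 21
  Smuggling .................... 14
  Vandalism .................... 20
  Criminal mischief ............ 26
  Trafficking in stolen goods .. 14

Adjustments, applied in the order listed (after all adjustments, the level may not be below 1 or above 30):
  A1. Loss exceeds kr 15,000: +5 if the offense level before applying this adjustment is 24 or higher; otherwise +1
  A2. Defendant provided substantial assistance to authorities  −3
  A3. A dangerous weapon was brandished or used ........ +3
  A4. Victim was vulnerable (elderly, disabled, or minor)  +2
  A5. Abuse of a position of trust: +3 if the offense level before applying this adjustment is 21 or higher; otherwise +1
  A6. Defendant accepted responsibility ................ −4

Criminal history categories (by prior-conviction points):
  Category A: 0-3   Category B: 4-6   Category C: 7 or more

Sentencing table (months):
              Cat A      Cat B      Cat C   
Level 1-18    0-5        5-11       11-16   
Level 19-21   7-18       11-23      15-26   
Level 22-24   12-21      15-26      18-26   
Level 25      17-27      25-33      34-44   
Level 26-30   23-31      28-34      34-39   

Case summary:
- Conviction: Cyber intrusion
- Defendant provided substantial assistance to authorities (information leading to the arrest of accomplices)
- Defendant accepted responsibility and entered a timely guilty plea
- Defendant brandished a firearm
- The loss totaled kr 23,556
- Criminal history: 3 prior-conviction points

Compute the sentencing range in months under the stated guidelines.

7-18 months

Base offense level for cyber intrusion: 22.
A1 applies (level before this adjustment is 22 < 24, so +1): 22 + 1 = 23.
A2 applies: 23 − 3 = 20.
A3 applies: 20 + 3 = 23.
A4 does not apply.
A6 applies: 23 − 4 = 19.
Final offense level: 19.
Criminal history: 3 prior points → Category A (0-3).
Level 19 falls in the 19-21 band.
Grid: Level 19-21 × Category A = 7-18 months.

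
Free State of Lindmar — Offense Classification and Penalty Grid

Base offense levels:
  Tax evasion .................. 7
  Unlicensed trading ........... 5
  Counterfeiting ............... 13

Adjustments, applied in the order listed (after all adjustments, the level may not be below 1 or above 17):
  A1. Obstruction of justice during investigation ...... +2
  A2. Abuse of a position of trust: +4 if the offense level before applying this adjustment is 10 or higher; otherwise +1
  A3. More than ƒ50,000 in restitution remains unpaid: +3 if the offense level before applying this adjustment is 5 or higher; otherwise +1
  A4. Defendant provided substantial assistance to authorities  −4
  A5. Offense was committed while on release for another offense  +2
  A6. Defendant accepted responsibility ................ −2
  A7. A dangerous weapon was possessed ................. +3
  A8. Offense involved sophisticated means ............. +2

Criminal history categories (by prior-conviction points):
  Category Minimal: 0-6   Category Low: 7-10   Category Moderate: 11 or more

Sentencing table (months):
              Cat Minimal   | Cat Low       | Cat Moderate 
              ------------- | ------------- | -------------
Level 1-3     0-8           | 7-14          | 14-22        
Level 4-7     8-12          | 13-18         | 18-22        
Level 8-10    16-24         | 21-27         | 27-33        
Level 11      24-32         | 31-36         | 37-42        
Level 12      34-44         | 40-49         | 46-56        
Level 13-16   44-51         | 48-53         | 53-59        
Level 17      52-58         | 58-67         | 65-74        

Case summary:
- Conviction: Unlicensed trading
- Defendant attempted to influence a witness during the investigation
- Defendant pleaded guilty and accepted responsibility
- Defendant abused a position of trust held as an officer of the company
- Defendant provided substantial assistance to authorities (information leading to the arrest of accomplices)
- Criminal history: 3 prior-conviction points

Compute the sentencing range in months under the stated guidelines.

0-8 months

Base offense level for unlicensed trading: 5.
A1 applies: 5 + 2 = 7.
A2 applies (level before this adjustment is 7 < 10, so +1): 7 + 1 = 8.
A4 applies: 8 − 4 = 4.
A5 does not apply.
A6 applies: 4 − 2 = 2.
A7 does not apply.
Final offense level: 2.
Criminal history: 3 prior points → Category Minimal (0-6).
Level 2 falls in the 1-3 band.
Grid: Level 1-3 × Category Minimal = 0-8 months.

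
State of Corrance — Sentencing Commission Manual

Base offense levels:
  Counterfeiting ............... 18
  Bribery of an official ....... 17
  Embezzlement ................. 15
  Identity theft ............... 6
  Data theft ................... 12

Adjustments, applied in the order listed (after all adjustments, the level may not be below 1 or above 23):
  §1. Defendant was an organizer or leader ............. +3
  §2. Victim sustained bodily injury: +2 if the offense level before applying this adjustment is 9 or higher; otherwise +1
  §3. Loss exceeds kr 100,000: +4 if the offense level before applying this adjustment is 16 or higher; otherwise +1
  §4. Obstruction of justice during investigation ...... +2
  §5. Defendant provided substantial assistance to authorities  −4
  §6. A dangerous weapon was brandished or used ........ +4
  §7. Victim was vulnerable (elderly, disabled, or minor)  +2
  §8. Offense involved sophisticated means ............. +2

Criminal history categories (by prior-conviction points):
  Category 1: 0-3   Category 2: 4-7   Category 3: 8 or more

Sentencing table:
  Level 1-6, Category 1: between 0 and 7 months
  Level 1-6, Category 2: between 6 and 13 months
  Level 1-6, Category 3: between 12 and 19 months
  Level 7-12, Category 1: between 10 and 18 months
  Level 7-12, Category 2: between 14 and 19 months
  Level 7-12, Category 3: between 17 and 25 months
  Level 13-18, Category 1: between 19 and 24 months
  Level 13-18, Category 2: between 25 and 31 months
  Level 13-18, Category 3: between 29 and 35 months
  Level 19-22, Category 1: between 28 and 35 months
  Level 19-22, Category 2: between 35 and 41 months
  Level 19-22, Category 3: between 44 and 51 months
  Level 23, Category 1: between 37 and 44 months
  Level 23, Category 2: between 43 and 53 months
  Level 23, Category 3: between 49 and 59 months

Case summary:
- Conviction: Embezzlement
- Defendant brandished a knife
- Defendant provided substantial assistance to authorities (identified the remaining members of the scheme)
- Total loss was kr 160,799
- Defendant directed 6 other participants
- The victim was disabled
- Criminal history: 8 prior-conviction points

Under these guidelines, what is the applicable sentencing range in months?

Base offense level for embezzlement: 15.
§1 applies: 15 + 3 = 18.
§3 applies (level before this adjustment is 18 ≥ 16, so +4): 18 + 4 = 22.
§5 applies: 22 − 4 = 18.
§6 applies: 18 + 4 = 22.
§7 applies: 22 + 2 = 24.
Level 24 exceeds the maximum of 23; capped at 23.
Final offense level: 23.
Criminal history: 8 prior points → Category 3 (8+).
Level 23 falls in the 23 band.
Grid: Level 23 × Category 3 = 49-59 months.

49-59 months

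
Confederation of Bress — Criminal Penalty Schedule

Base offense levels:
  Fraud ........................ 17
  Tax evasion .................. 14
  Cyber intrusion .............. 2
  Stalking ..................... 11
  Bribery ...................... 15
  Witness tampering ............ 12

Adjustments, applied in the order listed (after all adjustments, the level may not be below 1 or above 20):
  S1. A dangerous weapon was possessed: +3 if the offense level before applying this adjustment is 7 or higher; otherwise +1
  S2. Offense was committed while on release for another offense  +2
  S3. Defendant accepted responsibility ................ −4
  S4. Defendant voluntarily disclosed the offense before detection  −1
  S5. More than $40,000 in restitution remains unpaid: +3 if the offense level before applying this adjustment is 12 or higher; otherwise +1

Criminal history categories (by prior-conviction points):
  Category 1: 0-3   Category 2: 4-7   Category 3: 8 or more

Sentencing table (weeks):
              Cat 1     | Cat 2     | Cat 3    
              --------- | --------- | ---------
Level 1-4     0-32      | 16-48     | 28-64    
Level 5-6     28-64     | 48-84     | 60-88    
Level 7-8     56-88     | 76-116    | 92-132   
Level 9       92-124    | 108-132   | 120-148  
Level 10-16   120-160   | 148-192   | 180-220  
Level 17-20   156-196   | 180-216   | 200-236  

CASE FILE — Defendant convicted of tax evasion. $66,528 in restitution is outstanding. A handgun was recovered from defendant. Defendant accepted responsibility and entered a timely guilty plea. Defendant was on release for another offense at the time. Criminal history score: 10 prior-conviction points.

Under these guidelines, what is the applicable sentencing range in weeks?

200-236 weeks

Base offense level for tax evasion: 14.
S1 applies (level before this adjustment is 14 ≥ 7, so +3): 14 + 3 = 17.
S2 applies: 17 + 2 = 19.
S3 applies: 19 − 4 = 15.
S5 applies (level before this adjustment is 15 ≥ 12, so +3): 15 + 3 = 18.
Final offense level: 18.
Criminal history: 10 prior points → Category 3 (8+).
Level 18 falls in the 17-20 band.
Grid: Level 17-20 × Category 3 = 200-236 weeks.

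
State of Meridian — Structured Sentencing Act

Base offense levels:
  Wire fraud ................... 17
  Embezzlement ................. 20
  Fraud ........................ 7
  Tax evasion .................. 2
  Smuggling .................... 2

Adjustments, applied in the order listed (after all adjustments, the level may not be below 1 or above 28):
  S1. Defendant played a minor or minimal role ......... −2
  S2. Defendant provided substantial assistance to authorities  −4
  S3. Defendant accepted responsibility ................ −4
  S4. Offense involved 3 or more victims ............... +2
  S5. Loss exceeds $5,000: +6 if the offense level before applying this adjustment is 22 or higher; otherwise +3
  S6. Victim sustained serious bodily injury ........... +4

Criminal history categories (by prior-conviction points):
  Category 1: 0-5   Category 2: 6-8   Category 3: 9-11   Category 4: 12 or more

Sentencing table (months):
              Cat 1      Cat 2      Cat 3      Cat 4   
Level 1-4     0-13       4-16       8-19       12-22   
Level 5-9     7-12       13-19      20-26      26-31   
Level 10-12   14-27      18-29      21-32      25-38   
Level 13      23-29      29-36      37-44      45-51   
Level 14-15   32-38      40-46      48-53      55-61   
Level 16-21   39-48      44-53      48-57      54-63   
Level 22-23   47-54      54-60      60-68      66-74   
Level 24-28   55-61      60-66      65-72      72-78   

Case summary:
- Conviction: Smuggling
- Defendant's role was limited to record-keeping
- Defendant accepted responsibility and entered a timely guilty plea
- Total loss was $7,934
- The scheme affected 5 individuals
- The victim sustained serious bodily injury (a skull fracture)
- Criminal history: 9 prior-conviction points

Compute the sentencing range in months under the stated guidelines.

20-26 months

Base offense level for smuggling: 2.
S1 applies: 2 − 2 = 0.
S3 applies: 0 − 4 = -4.
S4 applies: -4 + 2 = -2.
S5 applies (level before this adjustment is -2 < 22, so +3): -2 + 3 = 1.
S6 applies: 1 + 4 = 5.
Final offense level: 5.
Criminal history: 9 prior points → Category 3 (9-11).
Level 5 falls in the 5-9 band.
Grid: Level 5-9 × Category 3 = 20-26 months.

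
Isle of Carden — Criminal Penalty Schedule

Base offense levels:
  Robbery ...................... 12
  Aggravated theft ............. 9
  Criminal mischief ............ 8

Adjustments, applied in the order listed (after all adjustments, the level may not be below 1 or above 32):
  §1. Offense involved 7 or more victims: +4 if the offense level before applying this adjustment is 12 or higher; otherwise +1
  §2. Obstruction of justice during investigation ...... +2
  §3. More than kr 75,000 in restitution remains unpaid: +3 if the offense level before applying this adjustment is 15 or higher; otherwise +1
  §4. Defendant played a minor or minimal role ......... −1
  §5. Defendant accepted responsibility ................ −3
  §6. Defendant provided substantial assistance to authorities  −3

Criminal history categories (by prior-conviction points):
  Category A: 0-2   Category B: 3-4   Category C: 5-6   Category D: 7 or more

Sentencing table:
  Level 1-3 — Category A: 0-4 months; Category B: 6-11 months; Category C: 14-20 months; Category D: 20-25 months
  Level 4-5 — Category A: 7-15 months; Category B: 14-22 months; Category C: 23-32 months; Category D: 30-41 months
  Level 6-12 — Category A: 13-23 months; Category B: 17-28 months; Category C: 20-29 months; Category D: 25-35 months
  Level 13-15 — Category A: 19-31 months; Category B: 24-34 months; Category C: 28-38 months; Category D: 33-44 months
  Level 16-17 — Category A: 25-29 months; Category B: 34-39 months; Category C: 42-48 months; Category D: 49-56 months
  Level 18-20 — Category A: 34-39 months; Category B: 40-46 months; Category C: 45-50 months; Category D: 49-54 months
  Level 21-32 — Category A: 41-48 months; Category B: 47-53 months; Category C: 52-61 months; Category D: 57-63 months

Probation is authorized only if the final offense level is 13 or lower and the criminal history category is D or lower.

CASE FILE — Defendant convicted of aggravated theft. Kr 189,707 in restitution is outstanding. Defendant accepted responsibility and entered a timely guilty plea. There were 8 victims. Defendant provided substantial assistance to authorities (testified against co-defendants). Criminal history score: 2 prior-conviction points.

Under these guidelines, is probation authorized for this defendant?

Yes

Base offense level for aggravated theft: 9.
§1 applies (level before this adjustment is 9 < 12, so +1): 9 + 1 = 10.
§2 does not apply.
§3 applies (level before this adjustment is 10 < 15, so +1): 10 + 1 = 11.
§5 applies: 11 − 3 = 8.
§6 applies: 8 − 3 = 5.
Final offense level: 5.
Criminal history: 2 prior points → Category A (0-2).
Level 5 falls in the 4-5 band.
Grid: Level 4-5 × Category A = 7-15 months.
Probation check: level 5 ≤ 13 and category A ≤ D → eligible.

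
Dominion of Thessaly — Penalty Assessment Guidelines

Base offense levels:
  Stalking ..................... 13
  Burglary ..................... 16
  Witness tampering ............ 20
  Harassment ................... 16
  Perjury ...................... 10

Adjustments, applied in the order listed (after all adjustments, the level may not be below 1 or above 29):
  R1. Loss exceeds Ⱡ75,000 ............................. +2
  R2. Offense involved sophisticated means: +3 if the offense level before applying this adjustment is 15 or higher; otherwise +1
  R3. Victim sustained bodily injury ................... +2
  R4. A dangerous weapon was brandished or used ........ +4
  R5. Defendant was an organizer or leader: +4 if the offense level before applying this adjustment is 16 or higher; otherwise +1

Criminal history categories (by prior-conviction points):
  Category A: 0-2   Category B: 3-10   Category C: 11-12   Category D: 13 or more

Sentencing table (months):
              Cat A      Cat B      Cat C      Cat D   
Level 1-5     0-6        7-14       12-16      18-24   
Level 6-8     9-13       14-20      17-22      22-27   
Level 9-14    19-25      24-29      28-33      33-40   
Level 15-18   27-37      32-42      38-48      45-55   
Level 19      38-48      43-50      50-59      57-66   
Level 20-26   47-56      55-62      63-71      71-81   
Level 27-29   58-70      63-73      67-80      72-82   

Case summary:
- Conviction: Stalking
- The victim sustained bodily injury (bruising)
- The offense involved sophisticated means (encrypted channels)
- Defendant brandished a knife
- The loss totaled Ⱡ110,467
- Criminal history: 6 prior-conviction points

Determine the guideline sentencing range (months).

Base offense level for stalking: 13.
R1 applies: 13 + 2 = 15.
R2 applies (level before this adjustment is 15 ≥ 15, so +3): 15 + 3 = 18.
R3 applies: 18 + 2 = 20.
R4 applies: 20 + 4 = 24.
Final offense level: 24.
Criminal history: 6 prior points → Category B (3-10).
Level 24 falls in the 20-26 band.
Grid: Level 20-26 × Category B = 55-62 months.

55-62 months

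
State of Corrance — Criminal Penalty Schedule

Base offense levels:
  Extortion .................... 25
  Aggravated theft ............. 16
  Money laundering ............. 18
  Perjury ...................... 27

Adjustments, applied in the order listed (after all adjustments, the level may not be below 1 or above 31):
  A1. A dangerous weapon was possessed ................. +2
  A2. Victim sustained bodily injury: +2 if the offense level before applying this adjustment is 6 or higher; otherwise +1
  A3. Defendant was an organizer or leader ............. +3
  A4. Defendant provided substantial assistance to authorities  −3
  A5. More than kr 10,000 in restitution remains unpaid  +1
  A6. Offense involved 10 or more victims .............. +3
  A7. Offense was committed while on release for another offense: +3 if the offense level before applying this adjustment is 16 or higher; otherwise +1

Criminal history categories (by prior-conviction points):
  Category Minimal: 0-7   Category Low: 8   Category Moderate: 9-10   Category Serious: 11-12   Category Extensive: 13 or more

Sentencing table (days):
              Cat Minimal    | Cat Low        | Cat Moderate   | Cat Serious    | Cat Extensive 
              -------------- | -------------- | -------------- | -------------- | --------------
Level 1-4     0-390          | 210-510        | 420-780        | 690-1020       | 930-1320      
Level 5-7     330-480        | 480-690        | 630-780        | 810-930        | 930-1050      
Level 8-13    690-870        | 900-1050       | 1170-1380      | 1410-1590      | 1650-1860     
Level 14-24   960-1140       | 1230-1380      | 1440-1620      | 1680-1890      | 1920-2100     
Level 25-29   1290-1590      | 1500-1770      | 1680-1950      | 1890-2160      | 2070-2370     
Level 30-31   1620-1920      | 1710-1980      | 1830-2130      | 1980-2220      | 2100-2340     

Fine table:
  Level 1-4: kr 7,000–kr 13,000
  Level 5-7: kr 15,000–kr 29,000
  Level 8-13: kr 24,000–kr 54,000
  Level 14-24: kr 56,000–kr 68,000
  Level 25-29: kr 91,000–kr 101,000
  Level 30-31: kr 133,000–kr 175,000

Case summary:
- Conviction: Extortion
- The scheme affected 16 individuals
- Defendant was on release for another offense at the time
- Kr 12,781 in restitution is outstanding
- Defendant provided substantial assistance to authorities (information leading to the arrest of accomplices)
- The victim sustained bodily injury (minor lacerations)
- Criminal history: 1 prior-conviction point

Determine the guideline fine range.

kr 133,000–kr 175,000

Base offense level for extortion: 25.
A2 applies (level before this adjustment is 25 ≥ 6, so +2): 25 + 2 = 27.
A3 does not apply.
A4 applies: 27 − 3 = 24.
A5 applies: 24 + 1 = 25.
A6 applies: 25 + 3 = 28.
A7 applies (level before this adjustment is 28 ≥ 16, so +3): 28 + 3 = 31.
Final offense level: 31.
Level 31 falls in the 30-31 band.
Fine table: Level 30-31 → kr 133,000–kr 175,000.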